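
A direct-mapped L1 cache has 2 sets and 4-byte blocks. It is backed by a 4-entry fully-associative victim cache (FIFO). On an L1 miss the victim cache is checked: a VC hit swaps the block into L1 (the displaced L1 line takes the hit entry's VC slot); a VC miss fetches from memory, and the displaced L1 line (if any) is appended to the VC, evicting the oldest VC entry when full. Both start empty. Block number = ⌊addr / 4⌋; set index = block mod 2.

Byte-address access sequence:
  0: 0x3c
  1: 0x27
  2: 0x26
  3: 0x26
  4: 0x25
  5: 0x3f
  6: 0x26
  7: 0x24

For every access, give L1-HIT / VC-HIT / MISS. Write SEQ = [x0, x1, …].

SEQ = [MISS, MISS, L1-HIT, L1-HIT, L1-HIT, VC-HIT, VC-HIT, L1-HIT]

  [0] addr=0x3c blk=15 s=1: MISS | VC []
  [1] addr=0x27 blk=9 s=1: MISS | VC [15]
  [2] addr=0x26 blk=9 s=1: L1-HIT | VC [15]
  [3] addr=0x26 blk=9 s=1: L1-HIT | VC [15]
  [4] addr=0x25 blk=9 s=1: L1-HIT | VC [15]
  [5] addr=0x3f blk=15 s=1: VC-HIT | VC [9]
  [6] addr=0x26 blk=9 s=1: VC-HIT | VC [15]
  [7] addr=0x24 blk=9 s=1: L1-HIT | VC [15]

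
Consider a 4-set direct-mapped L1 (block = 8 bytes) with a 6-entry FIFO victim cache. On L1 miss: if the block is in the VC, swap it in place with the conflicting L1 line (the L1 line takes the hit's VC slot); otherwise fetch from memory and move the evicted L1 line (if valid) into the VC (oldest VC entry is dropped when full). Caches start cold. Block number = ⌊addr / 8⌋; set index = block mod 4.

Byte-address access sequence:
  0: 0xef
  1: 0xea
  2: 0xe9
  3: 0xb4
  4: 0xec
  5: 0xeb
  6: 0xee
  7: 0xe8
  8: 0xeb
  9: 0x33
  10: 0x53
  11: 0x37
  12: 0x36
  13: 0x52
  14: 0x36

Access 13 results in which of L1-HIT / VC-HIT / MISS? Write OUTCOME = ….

#0 0xef→b29/s1 MISS; vc=[]
#1 0xea→b29/s1 L1-HIT; vc=[]
#2 0xe9→b29/s1 L1-HIT; vc=[]
#3 0xb4→b22/s2 MISS; vc=[]
#4 0xec→b29/s1 L1-HIT; vc=[]
#5 0xeb→b29/s1 L1-HIT; vc=[]
#6 0xee→b29/s1 L1-HIT; vc=[]
#7 0xe8→b29/s1 L1-HIT; vc=[]
#8 0xeb→b29/s1 L1-HIT; vc=[]
#9 0x33→b6/s2 MISS; vc=[22]
#10 0x53→b10/s2 MISS; vc=[22,6]
#11 0x37→b6/s2 VC-HIT; vc=[22,10]
#12 0x36→b6/s2 L1-HIT; vc=[22,10]
#13 0x52→b10/s2 VC-HIT; vc=[22,6]
#14 0x36→b6/s2 VC-HIT; vc=[22,10]

OUTCOME = VC-HIT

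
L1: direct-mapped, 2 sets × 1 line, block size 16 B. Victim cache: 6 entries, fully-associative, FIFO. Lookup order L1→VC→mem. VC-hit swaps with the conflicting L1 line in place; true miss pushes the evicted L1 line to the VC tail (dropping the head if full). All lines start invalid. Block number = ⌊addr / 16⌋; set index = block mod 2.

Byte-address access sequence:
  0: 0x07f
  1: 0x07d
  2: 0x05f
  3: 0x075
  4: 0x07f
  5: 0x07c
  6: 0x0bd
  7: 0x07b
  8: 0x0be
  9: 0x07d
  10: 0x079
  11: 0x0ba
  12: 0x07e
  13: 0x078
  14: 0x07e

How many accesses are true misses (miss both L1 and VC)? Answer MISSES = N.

MISSES = 3

0: 0x7f (blk 7, set 1) → MISS  vc=[]
1: 0x7d (blk 7, set 1) → L1-HIT  vc=[]
2: 0x5f (blk 5, set 1) → MISS  vc=[7]
3: 0x75 (blk 7, set 1) → VC-HIT  vc=[5]
4: 0x7f (blk 7, set 1) → L1-HIT  vc=[5]
5: 0x7c (blk 7, set 1) → L1-HIT  vc=[5]
6: 0xbd (blk 11, set 1) → MISS  vc=[5, 7]
7: 0x7b (blk 7, set 1) → VC-HIT  vc=[5, 11]
8: 0xbe (blk 11, set 1) → VC-HIT  vc=[5, 7]
9: 0x7d (blk 7, set 1) → VC-HIT  vc=[5, 11]
10: 0x79 (blk 7, set 1) → L1-HIT  vc=[5, 11]
11: 0xba (blk 11, set 1) → VC-HIT  vc=[5, 7]
12: 0x7e (blk 7, set 1) → VC-HIT  vc=[5, 11]
13: 0x78 (blk 7, set 1) → L1-HIT  vc=[5, 11]
14: 0x7e (blk 7, set 1) → L1-HIT  vc=[5, 11]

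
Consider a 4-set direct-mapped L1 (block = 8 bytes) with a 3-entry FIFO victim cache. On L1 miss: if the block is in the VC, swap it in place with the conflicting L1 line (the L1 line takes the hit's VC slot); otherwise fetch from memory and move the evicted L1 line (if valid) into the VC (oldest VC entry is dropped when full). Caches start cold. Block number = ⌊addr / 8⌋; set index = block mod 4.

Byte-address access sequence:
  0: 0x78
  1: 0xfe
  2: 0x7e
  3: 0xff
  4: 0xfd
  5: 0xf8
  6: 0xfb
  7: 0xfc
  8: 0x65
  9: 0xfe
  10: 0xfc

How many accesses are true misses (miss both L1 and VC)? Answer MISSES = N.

#0 0x78→b15/s3 MISS; vc=[]
#1 0xfe→b31/s3 MISS; vc=[15]
#2 0x7e→b15/s3 VC-HIT; vc=[31]
#3 0xff→b31/s3 VC-HIT; vc=[15]
#4 0xfd→b31/s3 L1-HIT; vc=[15]
#5 0xf8→b31/s3 L1-HIT; vc=[15]
#6 0xfb→b31/s3 L1-HIT; vc=[15]
#7 0xfc→b31/s3 L1-HIT; vc=[15]
#8 0x65→b12/s0 MISS; vc=[15]
#9 0xfe→b31/s3 L1-HIT; vc=[15]
#10 0xfc→b31/s3 L1-HIT; vc=[15]

MISSES = 3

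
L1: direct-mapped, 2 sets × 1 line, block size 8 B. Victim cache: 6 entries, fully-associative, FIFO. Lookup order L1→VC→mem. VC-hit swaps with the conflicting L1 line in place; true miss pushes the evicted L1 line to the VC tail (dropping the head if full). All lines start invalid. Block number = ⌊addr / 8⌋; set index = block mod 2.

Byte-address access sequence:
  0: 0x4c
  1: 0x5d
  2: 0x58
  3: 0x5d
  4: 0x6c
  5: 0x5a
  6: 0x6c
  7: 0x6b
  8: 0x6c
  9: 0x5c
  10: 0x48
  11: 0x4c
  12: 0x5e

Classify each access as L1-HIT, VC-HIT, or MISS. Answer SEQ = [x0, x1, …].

  [0] addr=0x4c blk=9 s=1: MISS | VC []
  [1] addr=0x5d blk=11 s=1: MISS | VC [9]
  [2] addr=0x58 blk=11 s=1: L1-HIT | VC [9]
  [3] addr=0x5d blk=11 s=1: L1-HIT | VC [9]
  [4] addr=0x6c blk=13 s=1: MISS | VC [9, 11]
  [5] addr=0x5a blk=11 s=1: VC-HIT | VC [9, 13]
  [6] addr=0x6c blk=13 s=1: VC-HIT | VC [9, 11]
  [7] addr=0x6b blk=13 s=1: L1-HIT | VC [9, 11]
  [8] addr=0x6c blk=13 s=1: L1-HIT | VC [9, 11]
  [9] addr=0x5c blk=11 s=1: VC-HIT | VC [9, 13]
  [10] addr=0x48 blk=9 s=1: VC-HIT | VC [11, 13]
  [11] addr=0x4c blk=9 s=1: L1-HIT | VC [11, 13]
  [12] addr=0x5e blk=11 s=1: VC-HIT | VC [9, 13]

SEQ = [MISS, MISS, L1-HIT, L1-HIT, MISS, VC-HIT, VC-HIT, L1-HIT, L1-HIT, VC-HIT, VC-HIT, L1-HIT, VC-HIT]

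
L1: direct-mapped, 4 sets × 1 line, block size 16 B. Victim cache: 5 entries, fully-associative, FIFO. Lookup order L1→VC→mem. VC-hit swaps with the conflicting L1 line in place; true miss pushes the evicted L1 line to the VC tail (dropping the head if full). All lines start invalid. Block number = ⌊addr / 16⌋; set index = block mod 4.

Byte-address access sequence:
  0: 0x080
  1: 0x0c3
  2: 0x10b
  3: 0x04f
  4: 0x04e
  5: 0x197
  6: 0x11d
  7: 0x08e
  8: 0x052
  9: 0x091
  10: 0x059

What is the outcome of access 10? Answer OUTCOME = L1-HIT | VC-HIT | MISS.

OUTCOME = VC-HIT

0: 0x80 (blk 8, set 0) → MISS  vc=[]
1: 0xc3 (blk 12, set 0) → MISS  vc=[8]
2: 0x10b (blk 16, set 0) → MISS  vc=[8, 12]
3: 0x4f (blk 4, set 0) → MISS  vc=[8, 12, 16]
4: 0x4e (blk 4, set 0) → L1-HIT  vc=[8, 12, 16]
5: 0x197 (blk 25, set 1) → MISS  vc=[8, 12, 16]
6: 0x11d (blk 17, set 1) → MISS  vc=[8, 12, 16, 25]
7: 0x8e (blk 8, set 0) → VC-HIT  vc=[4, 12, 16, 25]
8: 0x52 (blk 5, set 1) → MISS  vc=[4, 12, 16, 25, 17]
9: 0x91 (blk 9, set 1) → MISS  vc=[12, 16, 25, 17, 5]
10: 0x59 (blk 5, set 1) → VC-HIT  vc=[12, 16, 25, 17, 9]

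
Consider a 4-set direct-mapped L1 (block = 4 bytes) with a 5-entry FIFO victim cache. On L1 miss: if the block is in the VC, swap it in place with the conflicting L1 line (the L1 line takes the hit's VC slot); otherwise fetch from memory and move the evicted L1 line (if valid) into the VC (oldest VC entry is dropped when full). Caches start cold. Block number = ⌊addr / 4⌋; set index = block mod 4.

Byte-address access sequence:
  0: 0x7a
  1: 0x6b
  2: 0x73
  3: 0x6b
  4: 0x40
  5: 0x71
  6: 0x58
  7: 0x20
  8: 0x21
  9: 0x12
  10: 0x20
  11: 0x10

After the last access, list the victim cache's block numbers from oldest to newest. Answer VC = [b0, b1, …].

0: 0x7a (blk 30, set 2) → MISS  vc=[]
1: 0x6b (blk 26, set 2) → MISS  vc=[30]
2: 0x73 (blk 28, set 0) → MISS  vc=[30]
3: 0x6b (blk 26, set 2) → L1-HIT  vc=[30]
4: 0x40 (blk 16, set 0) → MISS  vc=[30, 28]
5: 0x71 (blk 28, set 0) → VC-HIT  vc=[30, 16]
6: 0x58 (blk 22, set 2) → MISS  vc=[30, 16, 26]
7: 0x20 (blk 8, set 0) → MISS  vc=[30, 16, 26, 28]
8: 0x21 (blk 8, set 0) → L1-HIT  vc=[30, 16, 26, 28]
9: 0x12 (blk 4, set 0) → MISS  vc=[30, 16, 26, 28, 8]
10: 0x20 (blk 8, set 0) → VC-HIT  vc=[30, 16, 26, 28, 4]
11: 0x10 (blk 4, set 0) → VC-HIT  vc=[30, 16, 26, 28, 8]

VC = [30, 16, 26, 28, 8]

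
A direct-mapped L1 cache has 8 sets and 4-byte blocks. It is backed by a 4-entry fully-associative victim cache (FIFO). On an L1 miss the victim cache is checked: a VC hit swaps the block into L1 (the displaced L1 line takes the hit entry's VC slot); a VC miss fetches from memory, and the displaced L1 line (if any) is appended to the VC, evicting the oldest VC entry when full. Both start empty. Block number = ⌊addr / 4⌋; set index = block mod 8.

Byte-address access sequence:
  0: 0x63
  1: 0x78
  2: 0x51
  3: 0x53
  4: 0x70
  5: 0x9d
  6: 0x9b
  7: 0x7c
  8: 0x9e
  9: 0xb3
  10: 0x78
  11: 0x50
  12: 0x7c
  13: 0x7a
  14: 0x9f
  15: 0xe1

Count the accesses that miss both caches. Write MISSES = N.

#0 0x63→b24/s0 MISS; vc=[]
#1 0x78→b30/s6 MISS; vc=[]
#2 0x51→b20/s4 MISS; vc=[]
#3 0x53→b20/s4 L1-HIT; vc=[]
#4 0x70→b28/s4 MISS; vc=[20]
#5 0x9d→b39/s7 MISS; vc=[20]
#6 0x9b→b38/s6 MISS; vc=[20,30]
#7 0x7c→b31/s7 MISS; vc=[20,30,39]
#8 0x9e→b39/s7 VC-HIT; vc=[20,30,31]
#9 0xb3→b44/s4 MISS; vc=[20,30,31,28]
#10 0x78→b30/s6 VC-HIT; vc=[20,38,31,28]
#11 0x50→b20/s4 VC-HIT; vc=[44,38,31,28]
#12 0x7c→b31/s7 VC-HIT; vc=[44,38,39,28]
#13 0x7a→b30/s6 L1-HIT; vc=[44,38,39,28]
#14 0x9f→b39/s7 VC-HIT; vc=[44,38,31,28]
#15 0xe1→b56/s0 MISS; vc=[38,31,28,24]

MISSES = 9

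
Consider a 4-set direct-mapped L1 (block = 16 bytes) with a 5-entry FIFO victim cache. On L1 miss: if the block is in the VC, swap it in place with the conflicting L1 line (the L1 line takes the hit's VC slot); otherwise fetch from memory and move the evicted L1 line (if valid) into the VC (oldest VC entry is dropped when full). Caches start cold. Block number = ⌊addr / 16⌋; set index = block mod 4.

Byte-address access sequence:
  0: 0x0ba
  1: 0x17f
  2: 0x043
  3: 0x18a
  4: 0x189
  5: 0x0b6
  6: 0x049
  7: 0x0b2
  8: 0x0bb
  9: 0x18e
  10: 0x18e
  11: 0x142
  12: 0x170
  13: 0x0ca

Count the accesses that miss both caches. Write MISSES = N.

MISSES = 6

#0 0xba→b11/s3 MISS; vc=[]
#1 0x17f→b23/s3 MISS; vc=[11]
#2 0x43→b4/s0 MISS; vc=[11]
#3 0x18a→b24/s0 MISS; vc=[11,4]
#4 0x189→b24/s0 L1-HIT; vc=[11,4]
#5 0xb6→b11/s3 VC-HIT; vc=[23,4]
#6 0x49→b4/s0 VC-HIT; vc=[23,24]
#7 0xb2→b11/s3 L1-HIT; vc=[23,24]
#8 0xbb→b11/s3 L1-HIT; vc=[23,24]
#9 0x18e→b24/s0 VC-HIT; vc=[23,4]
#10 0x18e→b24/s0 L1-HIT; vc=[23,4]
#11 0x142→b20/s0 MISS; vc=[23,4,24]
#12 0x170→b23/s3 VC-HIT; vc=[11,4,24]
#13 0xca→b12/s0 MISS; vc=[11,4,24,20]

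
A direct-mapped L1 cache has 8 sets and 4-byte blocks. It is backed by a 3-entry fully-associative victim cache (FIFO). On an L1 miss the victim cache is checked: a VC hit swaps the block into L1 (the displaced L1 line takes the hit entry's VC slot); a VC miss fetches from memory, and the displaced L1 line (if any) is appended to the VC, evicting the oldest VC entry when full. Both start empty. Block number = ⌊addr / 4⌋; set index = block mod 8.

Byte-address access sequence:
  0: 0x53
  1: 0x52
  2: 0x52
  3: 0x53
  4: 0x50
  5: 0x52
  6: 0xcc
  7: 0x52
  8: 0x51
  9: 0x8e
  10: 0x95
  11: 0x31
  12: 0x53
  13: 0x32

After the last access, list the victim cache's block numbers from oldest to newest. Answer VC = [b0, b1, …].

#0 0x53→b20/s4 MISS; vc=[]
#1 0x52→b20/s4 L1-HIT; vc=[]
#2 0x52→b20/s4 L1-HIT; vc=[]
#3 0x53→b20/s4 L1-HIT; vc=[]
#4 0x50→b20/s4 L1-HIT; vc=[]
#5 0x52→b20/s4 L1-HIT; vc=[]
#6 0xcc→b51/s3 MISS; vc=[]
#7 0x52→b20/s4 L1-HIT; vc=[]
#8 0x51→b20/s4 L1-HIT; vc=[]
#9 0x8e→b35/s3 MISS; vc=[51]
#10 0x95→b37/s5 MISS; vc=[51]
#11 0x31→b12/s4 MISS; vc=[51,20]
#12 0x53→b20/s4 VC-HIT; vc=[51,12]
#13 0x32→b12/s4 VC-HIT; vc=[51,20]

VC = [51, 20]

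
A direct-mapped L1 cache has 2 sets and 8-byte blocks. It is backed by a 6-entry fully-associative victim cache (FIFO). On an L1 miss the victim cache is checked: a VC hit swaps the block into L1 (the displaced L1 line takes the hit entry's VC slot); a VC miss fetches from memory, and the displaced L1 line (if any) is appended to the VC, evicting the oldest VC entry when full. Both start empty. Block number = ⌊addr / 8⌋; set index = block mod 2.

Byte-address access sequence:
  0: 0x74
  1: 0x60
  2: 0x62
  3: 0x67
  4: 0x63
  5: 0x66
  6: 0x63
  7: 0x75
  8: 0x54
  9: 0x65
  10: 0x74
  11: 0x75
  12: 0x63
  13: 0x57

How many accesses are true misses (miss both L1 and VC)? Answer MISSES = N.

MISSES = 3

  [0] addr=0x74 blk=14 s=0: MISS | VC []
  [1] addr=0x60 blk=12 s=0: MISS | VC [14]
  [2] addr=0x62 blk=12 s=0: L1-HIT | VC [14]
  [3] addr=0x67 blk=12 s=0: L1-HIT | VC [14]
  [4] addr=0x63 blk=12 s=0: L1-HIT | VC [14]
  [5] addr=0x66 blk=12 s=0: L1-HIT | VC [14]
  [6] addr=0x63 blk=12 s=0: L1-HIT | VC [14]
  [7] addr=0x75 blk=14 s=0: VC-HIT | VC [12]
  [8] addr=0x54 blk=10 s=0: MISS | VC [12, 14]
  [9] addr=0x65 blk=12 s=0: VC-HIT | VC [10, 14]
  [10] addr=0x74 blk=14 s=0: VC-HIT | VC [10, 12]
  [11] addr=0x75 blk=14 s=0: L1-HIT | VC [10, 12]
  [12] addr=0x63 blk=12 s=0: VC-HIT | VC [10, 14]
  [13] addr=0x57 blk=10 s=0: VC-HIT | VC [12, 14]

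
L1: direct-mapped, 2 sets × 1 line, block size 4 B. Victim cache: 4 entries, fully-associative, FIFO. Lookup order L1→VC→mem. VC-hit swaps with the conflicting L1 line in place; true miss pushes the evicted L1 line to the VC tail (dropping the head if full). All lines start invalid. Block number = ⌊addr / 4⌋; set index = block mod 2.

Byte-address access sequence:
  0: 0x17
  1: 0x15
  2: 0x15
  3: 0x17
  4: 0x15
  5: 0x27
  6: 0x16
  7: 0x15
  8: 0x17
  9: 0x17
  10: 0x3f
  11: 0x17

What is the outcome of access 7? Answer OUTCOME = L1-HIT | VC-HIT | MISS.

0: 0x17 (blk 5, set 1) → MISS  vc=[]
1: 0x15 (blk 5, set 1) → L1-HIT  vc=[]
2: 0x15 (blk 5, set 1) → L1-HIT  vc=[]
3: 0x17 (blk 5, set 1) → L1-HIT  vc=[]
4: 0x15 (blk 5, set 1) → L1-HIT  vc=[]
5: 0x27 (blk 9, set 1) → MISS  vc=[5]
6: 0x16 (blk 5, set 1) → VC-HIT  vc=[9]
7: 0x15 (blk 5, set 1) → L1-HIT  vc=[9]
8: 0x17 (blk 5, set 1) → L1-HIT  vc=[9]
9: 0x17 (blk 5, set 1) → L1-HIT  vc=[9]
10: 0x3f (blk 15, set 1) → MISS  vc=[9, 5]
11: 0x17 (blk 5, set 1) → VC-HIT  vc=[9, 15]

OUTCOME = L1-HIT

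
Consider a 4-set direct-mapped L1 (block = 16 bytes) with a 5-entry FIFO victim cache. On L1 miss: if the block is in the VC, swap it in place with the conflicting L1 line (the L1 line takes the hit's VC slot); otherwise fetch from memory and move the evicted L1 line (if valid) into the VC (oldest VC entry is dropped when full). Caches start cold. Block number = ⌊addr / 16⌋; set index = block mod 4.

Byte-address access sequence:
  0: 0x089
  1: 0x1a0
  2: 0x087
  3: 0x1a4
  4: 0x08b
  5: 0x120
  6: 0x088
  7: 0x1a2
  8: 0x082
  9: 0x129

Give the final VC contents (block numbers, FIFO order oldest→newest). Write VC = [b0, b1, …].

VC = [26]

  [0] addr=0x89 blk=8 s=0: MISS | VC []
  [1] addr=0x1a0 blk=26 s=2: MISS | VC []
  [2] addr=0x87 blk=8 s=0: L1-HIT | VC []
  [3] addr=0x1a4 blk=26 s=2: L1-HIT | VC []
  [4] addr=0x8b blk=8 s=0: L1-HIT | VC []
  [5] addr=0x120 blk=18 s=2: MISS | VC [26]
  [6] addr=0x88 blk=8 s=0: L1-HIT | VC [26]
  [7] addr=0x1a2 blk=26 s=2: VC-HIT | VC [18]
  [8] addr=0x82 blk=8 s=0: L1-HIT | VC [18]
  [9] addr=0x129 blk=18 s=2: VC-HIT | VC [26]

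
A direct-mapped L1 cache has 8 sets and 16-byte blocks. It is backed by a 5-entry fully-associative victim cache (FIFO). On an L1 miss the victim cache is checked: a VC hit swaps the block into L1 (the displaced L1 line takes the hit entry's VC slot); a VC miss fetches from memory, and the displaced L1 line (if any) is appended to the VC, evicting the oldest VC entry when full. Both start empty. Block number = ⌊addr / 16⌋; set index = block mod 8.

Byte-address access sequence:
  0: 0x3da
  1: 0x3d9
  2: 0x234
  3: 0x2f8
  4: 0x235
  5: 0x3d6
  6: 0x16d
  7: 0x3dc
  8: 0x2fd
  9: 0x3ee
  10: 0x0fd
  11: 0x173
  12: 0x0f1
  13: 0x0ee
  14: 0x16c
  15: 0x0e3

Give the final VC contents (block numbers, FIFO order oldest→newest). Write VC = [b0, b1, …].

  [0] addr=0x3da blk=61 s=5: MISS | VC []
  [1] addr=0x3d9 blk=61 s=5: L1-HIT | VC []
  [2] addr=0x234 blk=35 s=3: MISS | VC []
  [3] addr=0x2f8 blk=47 s=7: MISS | VC []
  [4] addr=0x235 blk=35 s=3: L1-HIT | VC []
  [5] addr=0x3d6 blk=61 s=5: L1-HIT | VC []
  [6] addr=0x16d blk=22 s=6: MISS | VC []
  [7] addr=0x3dc blk=61 s=5: L1-HIT | VC []
  [8] addr=0x2fd blk=47 s=7: L1-HIT | VC []
  [9] addr=0x3ee blk=62 s=6: MISS | VC [22]
  [10] addr=0xfd blk=15 s=7: MISS | VC [22, 47]
  [11] addr=0x173 blk=23 s=7: MISS | VC [22, 47, 15]
  [12] addr=0xf1 blk=15 s=7: VC-HIT | VC [22, 47, 23]
  [13] addr=0xee blk=14 s=6: MISS | VC [22, 47, 23, 62]
  [14] addr=0x16c blk=22 s=6: VC-HIT | VC [14, 47, 23, 62]
  [15] addr=0xe3 blk=14 s=6: VC-HIT | VC [22, 47, 23, 62]

VC = [22, 47, 23, 62]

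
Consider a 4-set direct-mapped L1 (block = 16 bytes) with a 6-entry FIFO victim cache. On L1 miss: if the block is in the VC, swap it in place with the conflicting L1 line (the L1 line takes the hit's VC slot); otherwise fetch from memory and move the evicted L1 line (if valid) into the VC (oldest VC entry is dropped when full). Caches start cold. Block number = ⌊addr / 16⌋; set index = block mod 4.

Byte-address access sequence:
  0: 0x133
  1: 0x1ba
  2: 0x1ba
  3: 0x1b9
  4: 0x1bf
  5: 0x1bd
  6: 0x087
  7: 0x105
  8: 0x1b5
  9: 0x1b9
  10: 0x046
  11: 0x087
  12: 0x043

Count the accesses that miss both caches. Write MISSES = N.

0: 0x133 (blk 19, set 3) → MISS  vc=[]
1: 0x1ba (blk 27, set 3) → MISS  vc=[19]
2: 0x1ba (blk 27, set 3) → L1-HIT  vc=[19]
3: 0x1b9 (blk 27, set 3) → L1-HIT  vc=[19]
4: 0x1bf (blk 27, set 3) → L1-HIT  vc=[19]
5: 0x1bd (blk 27, set 3) → L1-HIT  vc=[19]
6: 0x87 (blk 8, set 0) → MISS  vc=[19]
7: 0x105 (blk 16, set 0) → MISS  vc=[19, 8]
8: 0x1b5 (blk 27, set 3) → L1-HIT  vc=[19, 8]
9: 0x1b9 (blk 27, set 3) → L1-HIT  vc=[19, 8]
10: 0x46 (blk 4, set 0) → MISS  vc=[19, 8, 16]
11: 0x87 (blk 8, set 0) → VC-HIT  vc=[19, 4, 16]
12: 0x43 (blk 4, set 0) → VC-HIT  vc=[19, 8, 16]

MISSES = 5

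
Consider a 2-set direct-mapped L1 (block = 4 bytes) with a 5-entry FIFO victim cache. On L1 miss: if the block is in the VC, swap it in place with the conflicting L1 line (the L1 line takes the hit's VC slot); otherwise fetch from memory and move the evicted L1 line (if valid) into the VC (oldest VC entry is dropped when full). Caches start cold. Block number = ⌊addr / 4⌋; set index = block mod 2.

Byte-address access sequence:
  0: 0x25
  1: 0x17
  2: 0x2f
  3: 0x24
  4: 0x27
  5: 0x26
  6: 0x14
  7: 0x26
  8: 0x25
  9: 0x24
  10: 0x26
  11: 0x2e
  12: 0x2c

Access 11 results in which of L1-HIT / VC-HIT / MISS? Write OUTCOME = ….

0: 0x25 (blk 9, set 1) → MISS  vc=[]
1: 0x17 (blk 5, set 1) → MISS  vc=[9]
2: 0x2f (blk 11, set 1) → MISS  vc=[9, 5]
3: 0x24 (blk 9, set 1) → VC-HIT  vc=[11, 5]
4: 0x27 (blk 9, set 1) → L1-HIT  vc=[11, 5]
5: 0x26 (blk 9, set 1) → L1-HIT  vc=[11, 5]
6: 0x14 (blk 5, set 1) → VC-HIT  vc=[11, 9]
7: 0x26 (blk 9, set 1) → VC-HIT  vc=[11, 5]
8: 0x25 (blk 9, set 1) → L1-HIT  vc=[11, 5]
9: 0x24 (blk 9, set 1) → L1-HIT  vc=[11, 5]
10: 0x26 (blk 9, set 1) → L1-HIT  vc=[11, 5]
11: 0x2e (blk 11, set 1) → VC-HIT  vc=[9, 5]
12: 0x2c (blk 11, set 1) → L1-HIT  vc=[9, 5]

OUTCOME = VC-HIT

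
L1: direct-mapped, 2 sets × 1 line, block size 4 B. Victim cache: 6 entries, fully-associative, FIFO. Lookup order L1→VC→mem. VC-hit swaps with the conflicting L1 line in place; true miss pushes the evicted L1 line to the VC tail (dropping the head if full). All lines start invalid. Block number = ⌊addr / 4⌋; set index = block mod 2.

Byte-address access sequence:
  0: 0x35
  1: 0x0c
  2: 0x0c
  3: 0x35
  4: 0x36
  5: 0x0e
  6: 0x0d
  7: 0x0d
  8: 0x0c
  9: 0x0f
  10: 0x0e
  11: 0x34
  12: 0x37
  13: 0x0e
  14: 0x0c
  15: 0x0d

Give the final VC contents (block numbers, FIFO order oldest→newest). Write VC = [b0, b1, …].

  [0] addr=0x35 blk=13 s=1: MISS | VC []
  [1] addr=0xc blk=3 s=1: MISS | VC [13]
  [2] addr=0xc blk=3 s=1: L1-HIT | VC [13]
  [3] addr=0x35 blk=13 s=1: VC-HIT | VC [3]
  [4] addr=0x36 blk=13 s=1: L1-HIT | VC [3]
  [5] addr=0xe blk=3 s=1: VC-HIT | VC [13]
  [6] addr=0xd blk=3 s=1: L1-HIT | VC [13]
  [7] addr=0xd blk=3 s=1: L1-HIT | VC [13]
  [8] addr=0xc blk=3 s=1: L1-HIT | VC [13]
  [9] addr=0xf blk=3 s=1: L1-HIT | VC [13]
  [10] addr=0xe blk=3 s=1: L1-HIT | VC [13]
  [11] addr=0x34 blk=13 s=1: VC-HIT | VC [3]
  [12] addr=0x37 blk=13 s=1: L1-HIT | VC [3]
  [13] addr=0xe blk=3 s=1: VC-HIT | VC [13]
  [14] addr=0xc blk=3 s=1: L1-HIT | VC [13]
  [15] addr=0xd blk=3 s=1: L1-HIT | VC [13]

VC = [13]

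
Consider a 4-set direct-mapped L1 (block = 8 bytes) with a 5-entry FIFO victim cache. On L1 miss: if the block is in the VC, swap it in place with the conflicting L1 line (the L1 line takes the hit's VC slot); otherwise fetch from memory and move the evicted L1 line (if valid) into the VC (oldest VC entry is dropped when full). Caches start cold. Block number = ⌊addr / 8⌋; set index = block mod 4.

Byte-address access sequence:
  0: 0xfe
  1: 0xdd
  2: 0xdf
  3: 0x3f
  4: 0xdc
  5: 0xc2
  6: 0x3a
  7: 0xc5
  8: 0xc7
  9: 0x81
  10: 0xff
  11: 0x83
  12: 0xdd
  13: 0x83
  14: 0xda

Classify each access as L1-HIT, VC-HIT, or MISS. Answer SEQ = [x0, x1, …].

#0 0xfe→b31/s3 MISS; vc=[]
#1 0xdd→b27/s3 MISS; vc=[31]
#2 0xdf→b27/s3 L1-HIT; vc=[31]
#3 0x3f→b7/s3 MISS; vc=[31,27]
#4 0xdc→b27/s3 VC-HIT; vc=[31,7]
#5 0xc2→b24/s0 MISS; vc=[31,7]
#6 0x3a→b7/s3 VC-HIT; vc=[31,27]
#7 0xc5→b24/s0 L1-HIT; vc=[31,27]
#8 0xc7→b24/s0 L1-HIT; vc=[31,27]
#9 0x81→b16/s0 MISS; vc=[31,27,24]
#10 0xff→b31/s3 VC-HIT; vc=[7,27,24]
#11 0x83→b16/s0 L1-HIT; vc=[7,27,24]
#12 0xdd→b27/s3 VC-HIT; vc=[7,31,24]
#13 0x83→b16/s0 L1-HIT; vc=[7,31,24]
#14 0xda→b27/s3 L1-HIT; vc=[7,31,24]

SEQ = [MISS, MISS, L1-HIT, MISS, VC-HIT, MISS, VC-HIT, L1-HIT, L1-HIT, MISS, VC-HIT, L1-HIT, VC-HIT, L1-HIT, L1-HIT]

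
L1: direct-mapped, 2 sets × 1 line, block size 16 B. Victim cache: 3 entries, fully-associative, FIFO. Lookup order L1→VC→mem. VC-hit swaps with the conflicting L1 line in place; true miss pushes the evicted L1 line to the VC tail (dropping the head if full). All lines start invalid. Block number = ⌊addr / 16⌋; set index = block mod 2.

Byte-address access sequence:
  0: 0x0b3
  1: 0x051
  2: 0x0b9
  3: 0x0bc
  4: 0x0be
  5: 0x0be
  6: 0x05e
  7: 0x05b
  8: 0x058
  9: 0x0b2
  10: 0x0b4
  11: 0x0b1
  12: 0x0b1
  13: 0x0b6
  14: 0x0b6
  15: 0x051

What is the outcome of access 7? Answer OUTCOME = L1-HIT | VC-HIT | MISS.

OUTCOME = L1-HIT

  [0] addr=0xb3 blk=11 s=1: MISS | VC []
  [1] addr=0x51 blk=5 s=1: MISS | VC [11]
  [2] addr=0xb9 blk=11 s=1: VC-HIT | VC [5]
  [3] addr=0xbc blk=11 s=1: L1-HIT | VC [5]
  [4] addr=0xbe blk=11 s=1: L1-HIT | VC [5]
  [5] addr=0xbe blk=11 s=1: L1-HIT | VC [5]
  [6] addr=0x5e blk=5 s=1: VC-HIT | VC [11]
  [7] addr=0x5b blk=5 s=1: L1-HIT | VC [11]
  [8] addr=0x58 blk=5 s=1: L1-HIT | VC [11]
  [9] addr=0xb2 blk=11 s=1: VC-HIT | VC [5]
  [10] addr=0xb4 blk=11 s=1: L1-HIT | VC [5]
  [11] addr=0xb1 blk=11 s=1: L1-HIT | VC [5]
  [12] addr=0xb1 blk=11 s=1: L1-HIT | VC [5]
  [13] addr=0xb6 blk=11 s=1: L1-HIT | VC [5]
  [14] addr=0xb6 blk=11 s=1: L1-HIT | VC [5]
  [15] addr=0x51 blk=5 s=1: VC-HIT | VC [11]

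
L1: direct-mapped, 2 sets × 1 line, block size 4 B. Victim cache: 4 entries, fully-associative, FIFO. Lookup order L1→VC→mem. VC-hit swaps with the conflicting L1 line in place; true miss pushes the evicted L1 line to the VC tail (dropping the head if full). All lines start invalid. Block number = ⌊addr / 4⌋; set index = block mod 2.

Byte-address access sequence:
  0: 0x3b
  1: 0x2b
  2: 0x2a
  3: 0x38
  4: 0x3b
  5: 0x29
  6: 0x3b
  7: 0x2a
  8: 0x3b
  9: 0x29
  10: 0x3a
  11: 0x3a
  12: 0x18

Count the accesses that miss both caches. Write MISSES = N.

MISSES = 3

#0 0x3b→b14/s0 MISS; vc=[]
#1 0x2b→b10/s0 MISS; vc=[14]
#2 0x2a→b10/s0 L1-HIT; vc=[14]
#3 0x38→b14/s0 VC-HIT; vc=[10]
#4 0x3b→b14/s0 L1-HIT; vc=[10]
#5 0x29→b10/s0 VC-HIT; vc=[14]
#6 0x3b→b14/s0 VC-HIT; vc=[10]
#7 0x2a→b10/s0 VC-HIT; vc=[14]
#8 0x3b→b14/s0 VC-HIT; vc=[10]
#9 0x29→b10/s0 VC-HIT; vc=[14]
#10 0x3a→b14/s0 VC-HIT; vc=[10]
#11 0x3a→b14/s0 L1-HIT; vc=[10]
#12 0x18→b6/s0 MISS; vc=[10,14]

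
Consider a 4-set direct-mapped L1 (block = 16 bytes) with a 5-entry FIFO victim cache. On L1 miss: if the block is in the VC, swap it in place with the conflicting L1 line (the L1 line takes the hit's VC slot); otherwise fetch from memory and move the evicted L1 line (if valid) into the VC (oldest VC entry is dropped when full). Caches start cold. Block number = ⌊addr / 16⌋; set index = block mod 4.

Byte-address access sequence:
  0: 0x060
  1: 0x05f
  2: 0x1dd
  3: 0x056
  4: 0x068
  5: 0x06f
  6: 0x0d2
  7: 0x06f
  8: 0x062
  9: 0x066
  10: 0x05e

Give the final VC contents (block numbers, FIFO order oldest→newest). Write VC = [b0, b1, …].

#0 0x60→b6/s2 MISS; vc=[]
#1 0x5f→b5/s1 MISS; vc=[]
#2 0x1dd→b29/s1 MISS; vc=[5]
#3 0x56→b5/s1 VC-HIT; vc=[29]
#4 0x68→b6/s2 L1-HIT; vc=[29]
#5 0x6f→b6/s2 L1-HIT; vc=[29]
#6 0xd2→b13/s1 MISS; vc=[29,5]
#7 0x6f→b6/s2 L1-HIT; vc=[29,5]
#8 0x62→b6/s2 L1-HIT; vc=[29,5]
#9 0x66→b6/s2 L1-HIT; vc=[29,5]
#10 0x5e→b5/s1 VC-HIT; vc=[29,13]

VC = [29, 13]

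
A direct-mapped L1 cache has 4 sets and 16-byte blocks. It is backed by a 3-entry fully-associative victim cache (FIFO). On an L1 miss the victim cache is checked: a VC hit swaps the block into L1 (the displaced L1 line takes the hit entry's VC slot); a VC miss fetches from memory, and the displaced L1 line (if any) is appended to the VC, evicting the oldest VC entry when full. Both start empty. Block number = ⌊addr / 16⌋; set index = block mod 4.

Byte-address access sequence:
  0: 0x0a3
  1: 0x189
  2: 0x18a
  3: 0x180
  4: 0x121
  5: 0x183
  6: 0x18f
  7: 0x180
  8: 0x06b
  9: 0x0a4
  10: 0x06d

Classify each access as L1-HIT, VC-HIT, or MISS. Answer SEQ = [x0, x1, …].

#0 0xa3→b10/s2 MISS; vc=[]
#1 0x189→b24/s0 MISS; vc=[]
#2 0x18a→b24/s0 L1-HIT; vc=[]
#3 0x180→b24/s0 L1-HIT; vc=[]
#4 0x121→b18/s2 MISS; vc=[10]
#5 0x183→b24/s0 L1-HIT; vc=[10]
#6 0x18f→b24/s0 L1-HIT; vc=[10]
#7 0x180→b24/s0 L1-HIT; vc=[10]
#8 0x6b→b6/s2 MISS; vc=[10,18]
#9 0xa4→b10/s2 VC-HIT; vc=[6,18]
#10 0x6d→b6/s2 VC-HIT; vc=[10,18]

SEQ = [MISS, MISS, L1-HIT, L1-HIT, MISS, L1-HIT, L1-HIT, L1-HIT, MISS, VC-HIT, VC-HIT]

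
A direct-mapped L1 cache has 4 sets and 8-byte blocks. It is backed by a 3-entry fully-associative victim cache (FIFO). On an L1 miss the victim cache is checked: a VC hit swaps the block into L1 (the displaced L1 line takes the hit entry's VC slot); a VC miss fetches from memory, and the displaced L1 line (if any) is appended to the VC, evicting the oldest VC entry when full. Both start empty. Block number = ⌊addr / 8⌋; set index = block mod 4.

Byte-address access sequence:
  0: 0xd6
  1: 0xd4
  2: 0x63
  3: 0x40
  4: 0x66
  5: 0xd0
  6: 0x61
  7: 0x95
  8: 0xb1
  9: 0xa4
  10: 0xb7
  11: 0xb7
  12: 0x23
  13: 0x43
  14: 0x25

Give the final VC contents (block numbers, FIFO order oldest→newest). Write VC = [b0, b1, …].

0: 0xd6 (blk 26, set 2) → MISS  vc=[]
1: 0xd4 (blk 26, set 2) → L1-HIT  vc=[]
2: 0x63 (blk 12, set 0) → MISS  vc=[]
3: 0x40 (blk 8, set 0) → MISS  vc=[12]
4: 0x66 (blk 12, set 0) → VC-HIT  vc=[8]
5: 0xd0 (blk 26, set 2) → L1-HIT  vc=[8]
6: 0x61 (blk 12, set 0) → L1-HIT  vc=[8]
7: 0x95 (blk 18, set 2) → MISS  vc=[8, 26]
8: 0xb1 (blk 22, set 2) → MISS  vc=[8, 26, 18]
9: 0xa4 (blk 20, set 0) → MISS  vc=[26, 18, 12]
10: 0xb7 (blk 22, set 2) → L1-HIT  vc=[26, 18, 12]
11: 0xb7 (blk 22, set 2) → L1-HIT  vc=[26, 18, 12]
12: 0x23 (blk 4, set 0) → MISS  vc=[18, 12, 20]
13: 0x43 (blk 8, set 0) → MISS  vc=[12, 20, 4]
14: 0x25 (blk 4, set 0) → VC-HIT  vc=[12, 20, 8]

VC = [12, 20, 8]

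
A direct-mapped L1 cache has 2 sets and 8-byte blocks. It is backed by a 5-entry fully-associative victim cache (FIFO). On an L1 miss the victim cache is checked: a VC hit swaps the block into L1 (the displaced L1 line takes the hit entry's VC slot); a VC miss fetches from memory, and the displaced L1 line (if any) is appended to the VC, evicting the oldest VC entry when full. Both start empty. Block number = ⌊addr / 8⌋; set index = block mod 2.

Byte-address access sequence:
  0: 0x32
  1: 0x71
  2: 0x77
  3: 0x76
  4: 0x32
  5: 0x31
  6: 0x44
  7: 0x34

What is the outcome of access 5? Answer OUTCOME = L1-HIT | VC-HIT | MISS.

OUTCOME = L1-HIT

  [0] addr=0x32 blk=6 s=0: MISS | VC []
  [1] addr=0x71 blk=14 s=0: MISS | VC [6]
  [2] addr=0x77 blk=14 s=0: L1-HIT | VC [6]
  [3] addr=0x76 blk=14 s=0: L1-HIT | VC [6]
  [4] addr=0x32 blk=6 s=0: VC-HIT | VC [14]
  [5] addr=0x31 blk=6 s=0: L1-HIT | VC [14]
  [6] addr=0x44 blk=8 s=0: MISS | VC [14, 6]
  [7] addr=0x34 blk=6 s=0: VC-HIT | VC [14, 8]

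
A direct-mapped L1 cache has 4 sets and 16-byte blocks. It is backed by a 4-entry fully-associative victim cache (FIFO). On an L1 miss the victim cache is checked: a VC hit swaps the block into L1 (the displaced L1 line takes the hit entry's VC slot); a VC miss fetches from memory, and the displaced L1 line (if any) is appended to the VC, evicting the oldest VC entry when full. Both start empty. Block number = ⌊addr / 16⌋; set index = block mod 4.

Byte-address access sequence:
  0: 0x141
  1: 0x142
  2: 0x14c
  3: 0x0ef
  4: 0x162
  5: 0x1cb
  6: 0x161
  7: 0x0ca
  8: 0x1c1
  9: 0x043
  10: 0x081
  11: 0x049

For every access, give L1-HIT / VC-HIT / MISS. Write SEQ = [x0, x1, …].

  [0] addr=0x141 blk=20 s=0: MISS | VC []
  [1] addr=0x142 blk=20 s=0: L1-HIT | VC []
  [2] addr=0x14c blk=20 s=0: L1-HIT | VC []
  [3] addr=0xef blk=14 s=2: MISS | VC []
  [4] addr=0x162 blk=22 s=2: MISS | VC [14]
  [5] addr=0x1cb blk=28 s=0: MISS | VC [14, 20]
  [6] addr=0x161 blk=22 s=2: L1-HIT | VC [14, 20]
  [7] addr=0xca blk=12 s=0: MISS | VC [14, 20, 28]
  [8] addr=0x1c1 blk=28 s=0: VC-HIT | VC [14, 20, 12]
  [9] addr=0x43 blk=4 s=0: MISS | VC [14, 20, 12, 28]
  [10] addr=0x81 blk=8 s=0: MISS | VC [20, 12, 28, 4]
  [11] addr=0x49 blk=4 s=0: VC-HIT | VC [20, 12, 28, 8]

SEQ = [MISS, L1-HIT, L1-HIT, MISS, MISS, MISS, L1-HIT, MISS, VC-HIT, MISS, MISS, VC-HIT]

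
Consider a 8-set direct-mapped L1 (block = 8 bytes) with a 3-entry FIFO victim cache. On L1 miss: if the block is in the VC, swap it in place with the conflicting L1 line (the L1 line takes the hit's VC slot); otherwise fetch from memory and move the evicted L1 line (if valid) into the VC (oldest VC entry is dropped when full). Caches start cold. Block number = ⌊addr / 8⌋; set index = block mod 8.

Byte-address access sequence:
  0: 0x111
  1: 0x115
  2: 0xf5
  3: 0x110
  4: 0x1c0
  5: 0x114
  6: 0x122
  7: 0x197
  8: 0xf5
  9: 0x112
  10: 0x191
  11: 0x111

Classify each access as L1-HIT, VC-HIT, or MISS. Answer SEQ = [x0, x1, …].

SEQ = [MISS, L1-HIT, MISS, L1-HIT, MISS, L1-HIT, MISS, MISS, L1-HIT, VC-HIT, VC-HIT, VC-HIT]

  [0] addr=0x111 blk=34 s=2: MISS | VC []
  [1] addr=0x115 blk=34 s=2: L1-HIT | VC []
  [2] addr=0xf5 blk=30 s=6: MISS | VC []
  [3] addr=0x110 blk=34 s=2: L1-HIT | VC []
  [4] addr=0x1c0 blk=56 s=0: MISS | VC []
  [5] addr=0x114 blk=34 s=2: L1-HIT | VC []
  [6] addr=0x122 blk=36 s=4: MISS | VC []
  [7] addr=0x197 blk=50 s=2: MISS | VC [34]
  [8] addr=0xf5 blk=30 s=6: L1-HIT | VC [34]
  [9] addr=0x112 blk=34 s=2: VC-HIT | VC [50]
  [10] addr=0x191 blk=50 s=2: VC-HIT | VC [34]
  [11] addr=0x111 blk=34 s=2: VC-HIT | VC [50]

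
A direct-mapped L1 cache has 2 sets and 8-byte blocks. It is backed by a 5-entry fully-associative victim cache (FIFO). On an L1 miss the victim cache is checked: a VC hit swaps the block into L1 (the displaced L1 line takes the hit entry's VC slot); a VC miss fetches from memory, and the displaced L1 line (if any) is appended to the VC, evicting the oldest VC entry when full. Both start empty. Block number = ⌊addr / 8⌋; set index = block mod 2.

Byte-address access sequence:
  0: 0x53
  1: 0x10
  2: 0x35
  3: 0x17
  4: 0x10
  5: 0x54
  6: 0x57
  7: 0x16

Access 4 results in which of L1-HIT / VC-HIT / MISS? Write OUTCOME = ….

#0 0x53→b10/s0 MISS; vc=[]
#1 0x10→b2/s0 MISS; vc=[10]
#2 0x35→b6/s0 MISS; vc=[10,2]
#3 0x17→b2/s0 VC-HIT; vc=[10,6]
#4 0x10→b2/s0 L1-HIT; vc=[10,6]
#5 0x54→b10/s0 VC-HIT; vc=[2,6]
#6 0x57→b10/s0 L1-HIT; vc=[2,6]
#7 0x16→b2/s0 VC-HIT; vc=[10,6]

OUTCOME = L1-HIT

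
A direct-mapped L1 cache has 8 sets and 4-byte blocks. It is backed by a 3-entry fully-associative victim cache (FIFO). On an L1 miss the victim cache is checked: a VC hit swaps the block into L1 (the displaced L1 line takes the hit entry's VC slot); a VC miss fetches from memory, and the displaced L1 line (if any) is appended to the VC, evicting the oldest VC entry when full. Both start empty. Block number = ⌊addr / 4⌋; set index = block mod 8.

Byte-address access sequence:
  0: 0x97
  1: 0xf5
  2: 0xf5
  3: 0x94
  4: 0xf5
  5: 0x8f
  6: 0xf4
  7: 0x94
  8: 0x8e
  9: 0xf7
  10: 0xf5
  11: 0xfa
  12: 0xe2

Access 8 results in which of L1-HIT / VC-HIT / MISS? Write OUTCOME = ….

OUTCOME = L1-HIT

0: 0x97 (blk 37, set 5) → MISS  vc=[]
1: 0xf5 (blk 61, set 5) → MISS  vc=[37]
2: 0xf5 (blk 61, set 5) → L1-HIT  vc=[37]
3: 0x94 (blk 37, set 5) → VC-HIT  vc=[61]
4: 0xf5 (blk 61, set 5) → VC-HIT  vc=[37]
5: 0x8f (blk 35, set 3) → MISS  vc=[37]
6: 0xf4 (blk 61, set 5) → L1-HIT  vc=[37]
7: 0x94 (blk 37, set 5) → VC-HIT  vc=[61]
8: 0x8e (blk 35, set 3) → L1-HIT  vc=[61]
9: 0xf7 (blk 61, set 5) → VC-HIT  vc=[37]
10: 0xf5 (blk 61, set 5) → L1-HIT  vc=[37]
11: 0xfa (blk 62, set 6) → MISS  vc=[37]
12: 0xe2 (blk 56, set 0) → MISS  vc=[37]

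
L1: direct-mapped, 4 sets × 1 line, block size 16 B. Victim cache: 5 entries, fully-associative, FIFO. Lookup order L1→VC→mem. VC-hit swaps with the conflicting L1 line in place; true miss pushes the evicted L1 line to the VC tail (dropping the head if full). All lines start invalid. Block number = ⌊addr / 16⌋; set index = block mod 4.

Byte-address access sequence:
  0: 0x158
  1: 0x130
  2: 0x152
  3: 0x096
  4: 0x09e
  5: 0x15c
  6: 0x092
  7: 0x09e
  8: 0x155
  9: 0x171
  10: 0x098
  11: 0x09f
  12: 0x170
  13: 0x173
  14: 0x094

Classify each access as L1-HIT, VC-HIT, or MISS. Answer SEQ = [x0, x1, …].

  [0] addr=0x158 blk=21 s=1: MISS | VC []
  [1] addr=0x130 blk=19 s=3: MISS | VC []
  [2] addr=0x152 blk=21 s=1: L1-HIT | VC []
  [3] addr=0x96 blk=9 s=1: MISS | VC [21]
  [4] addr=0x9e blk=9 s=1: L1-HIT | VC [21]
  [5] addr=0x15c blk=21 s=1: VC-HIT | VC [9]
  [6] addr=0x92 blk=9 s=1: VC-HIT | VC [21]
  [7] addr=0x9e blk=9 s=1: L1-HIT | VC [21]
  [8] addr=0x155 blk=21 s=1: VC-HIT | VC [9]
  [9] addr=0x171 blk=23 s=3: MISS | VC [9, 19]
  [10] addr=0x98 blk=9 s=1: VC-HIT | VC [21, 19]
  [11] addr=0x9f blk=9 s=1: L1-HIT | VC [21, 19]
  [12] addr=0x170 blk=23 s=3: L1-HIT | VC [21, 19]
  [13] addr=0x173 blk=23 s=3: L1-HIT | VC [21, 19]
  [14] addr=0x94 blk=9 s=1: L1-HIT | VC [21, 19]

SEQ = [MISS, MISS, L1-HIT, MISS, L1-HIT, VC-HIT, VC-HIT, L1-HIT, VC-HIT, MISS, VC-HIT, L1-HIT, L1-HIT, L1-HIT, L1-HIT]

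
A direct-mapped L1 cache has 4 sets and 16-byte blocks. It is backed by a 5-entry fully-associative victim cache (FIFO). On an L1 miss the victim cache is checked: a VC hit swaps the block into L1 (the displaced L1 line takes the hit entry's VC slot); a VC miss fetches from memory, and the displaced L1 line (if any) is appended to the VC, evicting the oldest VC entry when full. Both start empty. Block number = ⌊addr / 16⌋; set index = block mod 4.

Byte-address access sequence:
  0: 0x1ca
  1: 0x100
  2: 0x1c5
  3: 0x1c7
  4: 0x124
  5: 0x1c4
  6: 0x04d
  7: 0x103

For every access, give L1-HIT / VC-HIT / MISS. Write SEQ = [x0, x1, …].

0: 0x1ca (blk 28, set 0) → MISS  vc=[]
1: 0x100 (blk 16, set 0) → MISS  vc=[28]
2: 0x1c5 (blk 28, set 0) → VC-HIT  vc=[16]
3: 0x1c7 (blk 28, set 0) → L1-HIT  vc=[16]
4: 0x124 (blk 18, set 2) → MISS  vc=[16]
5: 0x1c4 (blk 28, set 0) → L1-HIT  vc=[16]
6: 0x4d (blk 4, set 0) → MISS  vc=[16, 28]
7: 0x103 (blk 16, set 0) → VC-HIT  vc=[4, 28]

SEQ = [MISS, MISS, VC-HIT, L1-HIT, MISS, L1-HIT, MISS, VC-HIT]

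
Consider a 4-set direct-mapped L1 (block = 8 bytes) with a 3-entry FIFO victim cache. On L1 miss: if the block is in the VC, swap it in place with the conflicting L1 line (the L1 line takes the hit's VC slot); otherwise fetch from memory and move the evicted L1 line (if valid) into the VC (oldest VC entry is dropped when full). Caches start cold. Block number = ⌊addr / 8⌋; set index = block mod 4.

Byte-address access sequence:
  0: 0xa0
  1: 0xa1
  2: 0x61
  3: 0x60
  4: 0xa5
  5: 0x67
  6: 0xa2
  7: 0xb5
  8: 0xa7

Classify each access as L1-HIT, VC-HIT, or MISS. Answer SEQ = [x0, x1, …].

#0 0xa0→b20/s0 MISS; vc=[]
#1 0xa1→b20/s0 L1-HIT; vc=[]
#2 0x61→b12/s0 MISS; vc=[20]
#3 0x60→b12/s0 L1-HIT; vc=[20]
#4 0xa5→b20/s0 VC-HIT; vc=[12]
#5 0x67→b12/s0 VC-HIT; vc=[20]
#6 0xa2→b20/s0 VC-HIT; vc=[12]
#7 0xb5→b22/s2 MISS; vc=[12]
#8 0xa7→b20/s0 L1-HIT; vc=[12]

SEQ = [MISS, L1-HIT, MISS, L1-HIT, VC-HIT, VC-HIT, VC-HIT, MISS, L1-HIT]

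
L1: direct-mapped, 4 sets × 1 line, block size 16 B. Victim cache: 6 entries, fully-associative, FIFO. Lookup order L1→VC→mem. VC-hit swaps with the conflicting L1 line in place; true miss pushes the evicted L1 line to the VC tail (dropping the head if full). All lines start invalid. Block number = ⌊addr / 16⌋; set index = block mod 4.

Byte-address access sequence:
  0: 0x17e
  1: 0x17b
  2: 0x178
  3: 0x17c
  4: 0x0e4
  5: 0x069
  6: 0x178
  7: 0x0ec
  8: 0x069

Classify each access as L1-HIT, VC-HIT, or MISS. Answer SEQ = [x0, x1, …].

SEQ = [MISS, L1-HIT, L1-HIT, L1-HIT, MISS, MISS, L1-HIT, VC-HIT, VC-HIT]

0: 0x17e (blk 23, set 3) → MISS  vc=[]
1: 0x17b (blk 23, set 3) → L1-HIT  vc=[]
2: 0x178 (blk 23, set 3) → L1-HIT  vc=[]
3: 0x17c (blk 23, set 3) → L1-HIT  vc=[]
4: 0xe4 (blk 14, set 2) → MISS  vc=[]
5: 0x69 (blk 6, set 2) → MISS  vc=[14]
6: 0x178 (blk 23, set 3) → L1-HIT  vc=[14]
7: 0xec (blk 14, set 2) → VC-HIT  vc=[6]
8: 0x69 (blk 6, set 2) → VC-HIT  vc=[14]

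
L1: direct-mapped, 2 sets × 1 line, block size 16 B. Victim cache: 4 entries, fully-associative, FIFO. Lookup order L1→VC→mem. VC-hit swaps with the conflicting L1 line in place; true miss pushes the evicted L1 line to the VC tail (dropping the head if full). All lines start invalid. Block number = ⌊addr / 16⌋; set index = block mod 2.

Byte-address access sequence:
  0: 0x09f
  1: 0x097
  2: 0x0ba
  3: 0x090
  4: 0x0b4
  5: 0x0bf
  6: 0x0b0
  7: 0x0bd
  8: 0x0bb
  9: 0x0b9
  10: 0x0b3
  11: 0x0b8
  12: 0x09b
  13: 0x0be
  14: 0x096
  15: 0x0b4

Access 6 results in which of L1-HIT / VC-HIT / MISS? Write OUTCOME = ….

#0 0x9f→b9/s1 MISS; vc=[]
#1 0x97→b9/s1 L1-HIT; vc=[]
#2 0xba→b11/s1 MISS; vc=[9]
#3 0x90→b9/s1 VC-HIT; vc=[11]
#4 0xb4→b11/s1 VC-HIT; vc=[9]
#5 0xbf→b11/s1 L1-HIT; vc=[9]
#6 0xb0→b11/s1 L1-HIT; vc=[9]
#7 0xbd→b11/s1 L1-HIT; vc=[9]
#8 0xbb→b11/s1 L1-HIT; vc=[9]
#9 0xb9→b11/s1 L1-HIT; vc=[9]
#10 0xb3→b11/s1 L1-HIT; vc=[9]
#11 0xb8→b11/s1 L1-HIT; vc=[9]
#12 0x9b→b9/s1 VC-HIT; vc=[11]
#13 0xbe→b11/s1 VC-HIT; vc=[9]
#14 0x96→b9/s1 VC-HIT; vc=[11]
#15 0xb4→b11/s1 VC-HIT; vc=[9]

OUTCOME = L1-HIT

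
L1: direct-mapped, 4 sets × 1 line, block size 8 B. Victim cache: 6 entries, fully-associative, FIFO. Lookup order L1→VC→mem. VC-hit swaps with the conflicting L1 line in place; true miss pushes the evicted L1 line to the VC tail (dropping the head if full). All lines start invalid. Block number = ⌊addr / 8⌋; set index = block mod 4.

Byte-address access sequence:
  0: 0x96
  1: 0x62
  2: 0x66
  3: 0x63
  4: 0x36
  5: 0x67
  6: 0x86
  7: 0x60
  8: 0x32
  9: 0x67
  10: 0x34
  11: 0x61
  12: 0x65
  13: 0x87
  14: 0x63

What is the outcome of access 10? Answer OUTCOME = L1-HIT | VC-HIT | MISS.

OUTCOME = L1-HIT

#0 0x96→b18/s2 MISS; vc=[]
#1 0x62→b12/s0 MISS; vc=[]
#2 0x66→b12/s0 L1-HIT; vc=[]
#3 0x63→b12/s0 L1-HIT; vc=[]
#4 0x36→b6/s2 MISS; vc=[18]
#5 0x67→b12/s0 L1-HIT; vc=[18]
#6 0x86→b16/s0 MISS; vc=[18,12]
#7 0x60→b12/s0 VC-HIT; vc=[18,16]
#8 0x32→b6/s2 L1-HIT; vc=[18,16]
#9 0x67→b12/s0 L1-HIT; vc=[18,16]
#10 0x34→b6/s2 L1-HIT; vc=[18,16]
#11 0x61→b12/s0 L1-HIT; vc=[18,16]
#12 0x65→b12/s0 L1-HIT; vc=[18,16]
#13 0x87→b16/s0 VC-HIT; vc=[18,12]
#14 0x63→b12/s0 VC-HIT; vc=[18,16]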